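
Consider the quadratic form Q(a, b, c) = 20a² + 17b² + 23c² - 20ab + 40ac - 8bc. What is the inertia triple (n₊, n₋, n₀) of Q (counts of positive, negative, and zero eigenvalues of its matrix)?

(2, 0, 1)

Write A = [[20, -10, 20], [-10, 17, -4], [20, -4, 23]].
Symmetric row and column elimination reduces A to a congruent diagonal form with pivots 20, 12, 0.
That gives 2 positive, 1 zero pivots.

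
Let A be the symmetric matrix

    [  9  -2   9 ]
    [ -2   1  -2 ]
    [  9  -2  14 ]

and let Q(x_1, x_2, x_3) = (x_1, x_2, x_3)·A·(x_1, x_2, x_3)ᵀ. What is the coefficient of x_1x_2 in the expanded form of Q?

-4

The coefficient of x_1x_2 is A[1,2] + A[2,1] = 2·(-2) = -4.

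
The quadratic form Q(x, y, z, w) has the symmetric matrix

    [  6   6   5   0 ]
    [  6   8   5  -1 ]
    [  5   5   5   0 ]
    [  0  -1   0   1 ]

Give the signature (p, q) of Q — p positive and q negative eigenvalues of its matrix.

Symmetric row and column elimination reduces A to a congruent diagonal form with pivots 6, 2, 5/6, 1/2.
Counting signs: 4 positive.

(4, 0)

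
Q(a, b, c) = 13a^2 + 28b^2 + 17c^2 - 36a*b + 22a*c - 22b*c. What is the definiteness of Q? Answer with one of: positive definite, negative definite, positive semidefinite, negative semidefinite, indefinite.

positive definite

The symmetric matrix of Q is A = [[13, -18, 11], [-18, 28, -11], [11, -11, 17]].
Leading principal minors: Δ_1 = 13, Δ_2 = 40, Δ_3 = 75.
All leading principal minors are positive, so by Sylvester's criterion Q is positive definite.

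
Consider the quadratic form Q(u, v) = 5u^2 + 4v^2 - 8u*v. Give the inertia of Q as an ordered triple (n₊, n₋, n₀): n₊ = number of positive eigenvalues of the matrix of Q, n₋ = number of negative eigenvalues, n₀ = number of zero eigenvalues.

The associated matrix is A = [[5, -4], [-4, 4]].
An LDLᵀ factorisation of A has diagonal entries 5, 4/5.
Counting signs: 2 positive.

(2, 0, 0)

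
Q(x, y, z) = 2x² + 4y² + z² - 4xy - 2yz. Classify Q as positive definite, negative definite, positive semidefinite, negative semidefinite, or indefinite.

Write A = [[2, -2, 0], [-2, 4, -1], [0, -1, 1]].
An LDLᵀ factorisation of A has diagonal entries 2, 2, 1/2.
That gives 3 positive pivots.
Hence Q is positive definite.

positive definite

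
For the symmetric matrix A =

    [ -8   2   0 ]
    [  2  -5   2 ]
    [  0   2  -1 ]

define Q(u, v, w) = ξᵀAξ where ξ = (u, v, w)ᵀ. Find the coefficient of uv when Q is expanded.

The coefficient of uv is A[1,2] + A[2,1] = 2·2 = 4.

4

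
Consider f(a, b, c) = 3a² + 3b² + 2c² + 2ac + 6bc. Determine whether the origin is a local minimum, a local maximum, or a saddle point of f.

The Hessian at the origin is H = [[6, 0, 2], [0, 6, 6], [2, 6, 4]].
Symmetric row and column elimination reduces H to a congruent diagonal form with pivots 6, 6, -8/3.
So there are 2 positive, 1 negative pivots.
H is indefinite, so the origin is a saddle point.

saddle point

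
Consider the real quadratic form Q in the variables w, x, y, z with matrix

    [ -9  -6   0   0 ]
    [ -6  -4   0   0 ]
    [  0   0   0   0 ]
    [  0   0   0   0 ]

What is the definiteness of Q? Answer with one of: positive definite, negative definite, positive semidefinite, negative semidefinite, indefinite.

negative semidefinite

Row-reducing A symmetrically gives the diagonal entries -9, 0, 0, 0.
Counting signs: 1 negative, 3 zero.
Hence Q is negative semidefinite.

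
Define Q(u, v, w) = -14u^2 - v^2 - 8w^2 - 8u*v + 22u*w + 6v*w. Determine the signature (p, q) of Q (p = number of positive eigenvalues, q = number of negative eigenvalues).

Write A = [[-14, -4, 11], [-4, -1, 3], [11, 3, -8]].
Symmetric row and column elimination reduces A to a congruent diagonal form with pivots -14, 1/7, 1/2.
That gives 2 positive, 1 negative pivots.

(2, 1)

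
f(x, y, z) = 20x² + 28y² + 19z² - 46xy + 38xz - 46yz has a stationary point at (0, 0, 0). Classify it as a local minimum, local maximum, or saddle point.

local minimum

The Hessian at the origin is H = [[40, -46, 38], [-46, 56, -46], [38, -46, 38]].
Symmetric row and column elimination reduces H to a congruent diagonal form with pivots 40, 31/10, 6/31.
That gives 3 positive pivots.
H is positive definite, so the origin is a strict local minimum.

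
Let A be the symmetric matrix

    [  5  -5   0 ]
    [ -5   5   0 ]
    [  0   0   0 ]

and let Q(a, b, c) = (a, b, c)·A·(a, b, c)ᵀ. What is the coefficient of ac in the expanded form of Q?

0

The coefficient of ac is A[1,3] + A[3,1] = 2·0 = 0.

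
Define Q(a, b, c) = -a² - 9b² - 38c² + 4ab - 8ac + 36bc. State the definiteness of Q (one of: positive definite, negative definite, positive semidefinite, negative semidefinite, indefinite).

negative definite

The symmetric matrix of Q is A = [[-1, 2, -4], [2, -9, 18], [-4, 18, -38]].
Leading principal minors: Δ_1 = -1, Δ_2 = 5, Δ_3 = -10.
The signs alternate starting with Δ_1 < 0, so by Sylvester's criterion Q is negative definite.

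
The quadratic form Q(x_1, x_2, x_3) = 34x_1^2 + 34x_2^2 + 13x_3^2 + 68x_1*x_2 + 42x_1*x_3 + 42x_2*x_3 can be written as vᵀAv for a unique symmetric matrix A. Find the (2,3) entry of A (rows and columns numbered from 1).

21

The coefficient of x_2·x_3 in Q is 42. For a symmetric A this equals A[2,3] + A[3,2] = 2·A[2,3].
So A[2,3] = 42/2 = 21.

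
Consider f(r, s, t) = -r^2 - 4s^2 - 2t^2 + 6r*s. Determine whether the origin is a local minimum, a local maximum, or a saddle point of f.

saddle point

The Hessian at the origin is H = [[-2, 6, 0], [6, -8, 0], [0, 0, -4]].
Symmetric row and column elimination reduces H to a congruent diagonal form with pivots -2, 10, -4.
So there are 1 positive, 2 negative pivots.
H is indefinite, so the origin is a saddle point.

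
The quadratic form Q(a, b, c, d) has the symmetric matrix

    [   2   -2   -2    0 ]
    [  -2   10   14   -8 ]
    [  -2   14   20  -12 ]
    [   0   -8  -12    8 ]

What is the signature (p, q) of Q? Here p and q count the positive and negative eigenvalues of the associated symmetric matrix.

Symmetric row and column elimination reduces A to a congruent diagonal form with pivots 2, 8, 0, 0.
Counting signs: 2 positive, 2 zero.

(2, 0)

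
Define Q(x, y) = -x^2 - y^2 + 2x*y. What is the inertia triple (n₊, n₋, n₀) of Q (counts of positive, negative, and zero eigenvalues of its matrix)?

The symmetric matrix is A = [[-1, 1], [1, -1]].
Congruent diagonalization of A (simultaneous row and column reduction) yields pivots -1, 0.
That gives 1 negative, 1 zero pivots.

(0, 1, 1)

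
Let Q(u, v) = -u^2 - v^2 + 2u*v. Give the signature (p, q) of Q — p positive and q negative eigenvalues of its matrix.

(0, 1)

The associated matrix is A = [[-1, 1], [1, -1]].
Symmetric row and column elimination reduces A to a congruent diagonal form with pivots -1, 0.
So there are 1 negative, 1 zero pivots.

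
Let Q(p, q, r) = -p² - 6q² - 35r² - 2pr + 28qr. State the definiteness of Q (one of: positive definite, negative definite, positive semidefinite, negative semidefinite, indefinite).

The symmetric matrix of Q is A = [[-1, 0, -1], [0, -6, 14], [-1, 14, -35]].
Leading principal minors: Δ_1 = -1, Δ_2 = 6, Δ_3 = -8.
The signs alternate starting with Δ_1 < 0, so by Sylvester's criterion Q is negative definite.

negative definite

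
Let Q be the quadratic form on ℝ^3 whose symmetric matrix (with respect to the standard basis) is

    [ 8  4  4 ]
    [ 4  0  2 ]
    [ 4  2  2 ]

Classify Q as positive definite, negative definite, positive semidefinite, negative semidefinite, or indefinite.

indefinite

Symmetric row and column elimination reduces A to a congruent diagonal form with pivots 8, -2, 0.
So there are 1 positive, 1 negative, 1 zero pivots.
Hence Q is indefinite.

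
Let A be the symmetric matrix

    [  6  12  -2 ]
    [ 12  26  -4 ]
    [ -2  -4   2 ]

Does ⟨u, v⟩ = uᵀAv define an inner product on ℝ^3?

Leading principal minors: Δ_1 = 6, Δ_2 = 12, Δ_3 = 16.
All leading principal minors are positive, so by Sylvester's criterion Q is positive definite.
⟨·,·⟩ is an inner product exactly when A is positive definite.

yes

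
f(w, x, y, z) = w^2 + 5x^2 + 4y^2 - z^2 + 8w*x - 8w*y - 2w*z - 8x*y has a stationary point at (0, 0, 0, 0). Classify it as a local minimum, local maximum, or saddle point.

The Hessian at the origin is H = [[2, 8, -8, -2], [8, 10, -8, 0], [-8, -8, 8, 0], [-2, 0, 0, -2]].
Congruent diagonalization of H (simultaneous row and column reduction) yields pivots 2, -22, 24/11, -4/3.
Counting signs: 2 positive, 2 negative.
H is indefinite, so the origin is a saddle point.

saddle point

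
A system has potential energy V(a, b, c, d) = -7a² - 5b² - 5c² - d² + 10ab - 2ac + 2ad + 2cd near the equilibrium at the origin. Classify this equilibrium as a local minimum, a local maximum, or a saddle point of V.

The Hessian at the origin is H = [[-14, 10, -2, 2], [10, -10, 0, 0], [-2, 0, -10, 2], [2, 0, 2, -2]].
Row-reducing H symmetrically gives the diagonal entries -14, -20/7, -9, -8/9.
So there are 4 negative pivots.
H is negative definite, so the origin is a strict local maximum.

local maximum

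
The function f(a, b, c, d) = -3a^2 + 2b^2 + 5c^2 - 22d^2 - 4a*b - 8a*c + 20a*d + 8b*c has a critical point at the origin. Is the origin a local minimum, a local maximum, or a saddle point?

saddle point

The Hessian at the origin is H = [[-6, -4, -8, 20], [-4, 4, 8, 0], [-8, 8, 10, 0], [20, 0, 0, -44]].
Congruent diagonalization of H (simultaneous row and column reduction) yields pivots -6, 20/3, -6, -4.
That gives 1 positive, 3 negative pivots.
H is indefinite, so the origin is a saddle point.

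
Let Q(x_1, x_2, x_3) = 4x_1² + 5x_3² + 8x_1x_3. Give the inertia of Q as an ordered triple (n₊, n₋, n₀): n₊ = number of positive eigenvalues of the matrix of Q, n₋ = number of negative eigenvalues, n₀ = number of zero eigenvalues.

(2, 0, 1)

The symmetric matrix is A = [[4, 0, 4], [0, 0, 0], [4, 0, 5]].
Congruent diagonalization of A (simultaneous row and column reduction) yields pivots 4, 0, 1.
Counting signs: 2 positive, 1 zero.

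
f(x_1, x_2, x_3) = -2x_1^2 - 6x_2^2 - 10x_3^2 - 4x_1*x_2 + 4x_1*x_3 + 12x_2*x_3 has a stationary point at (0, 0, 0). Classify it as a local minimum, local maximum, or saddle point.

local maximum

The Hessian at the origin is H = [[-4, -4, 4], [-4, -12, 12], [4, 12, -20]].
Row-reducing H symmetrically gives the diagonal entries -4, -8, -8.
So there are 3 negative pivots.
H is negative definite, so the origin is a strict local maximum.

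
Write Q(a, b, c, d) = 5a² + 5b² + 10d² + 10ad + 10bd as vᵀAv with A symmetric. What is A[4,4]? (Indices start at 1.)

The coefficient of d² in Q is 10, and that is exactly A[4,4].

10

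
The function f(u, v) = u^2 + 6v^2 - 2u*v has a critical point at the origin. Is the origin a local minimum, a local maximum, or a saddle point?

The Hessian at the origin is H = [[2, -2], [-2, 12]].
det H = 2·12 − (-2)² = 20 > 0 and H[1,1] = 2 > 0, so H is positive definite.
Therefore the origin is a local minimum.

local minimum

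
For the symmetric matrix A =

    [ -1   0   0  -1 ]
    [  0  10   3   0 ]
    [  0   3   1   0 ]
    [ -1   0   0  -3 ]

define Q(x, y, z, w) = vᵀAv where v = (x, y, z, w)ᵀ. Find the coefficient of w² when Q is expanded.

The coefficient of w² is the diagonal entry A[4,4] = -3.

-3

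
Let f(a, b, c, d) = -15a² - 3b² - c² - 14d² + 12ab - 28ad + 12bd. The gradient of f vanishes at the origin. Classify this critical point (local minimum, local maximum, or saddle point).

local maximum

The Hessian at the origin is H = [[-30, 12, 0, -28], [12, -6, 0, 12], [0, 0, -2, 0], [-28, 12, 0, -28]].
Symmetric row and column elimination reduces H to a congruent diagonal form with pivots -30, -6/5, -2, -4/3.
That gives 4 negative pivots.
H is negative definite, so the origin is a strict local maximum.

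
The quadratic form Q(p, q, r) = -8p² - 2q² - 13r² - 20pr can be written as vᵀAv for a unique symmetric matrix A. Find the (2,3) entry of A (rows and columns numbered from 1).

0

The coefficient of q·r in Q is 0. For a symmetric A this equals A[2,3] + A[3,2] = 2·A[2,3].
So A[2,3] = 0/2 = 0.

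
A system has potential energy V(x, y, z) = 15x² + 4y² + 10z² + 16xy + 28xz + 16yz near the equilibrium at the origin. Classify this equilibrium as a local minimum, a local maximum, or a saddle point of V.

The Hessian at the origin is H = [[30, 16, 28], [16, 8, 16], [28, 16, 20]].
Symmetric row and column elimination reduces H to a congruent diagonal form with pivots 30, -8/15, -4.
So there are 1 positive, 2 negative pivots.
H is indefinite, so the origin is a saddle point.

saddle point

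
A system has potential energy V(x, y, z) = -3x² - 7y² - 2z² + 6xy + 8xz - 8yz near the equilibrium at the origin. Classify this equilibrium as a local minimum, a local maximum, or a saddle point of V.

saddle point

The Hessian at the origin is H = [[-6, 6, 8], [6, -14, -8], [8, -8, -4]].
An LDLᵀ factorisation of H has diagonal entries -6, -8, 20/3.
That gives 1 positive, 2 negative pivots.
H is indefinite, so the origin is a saddle point.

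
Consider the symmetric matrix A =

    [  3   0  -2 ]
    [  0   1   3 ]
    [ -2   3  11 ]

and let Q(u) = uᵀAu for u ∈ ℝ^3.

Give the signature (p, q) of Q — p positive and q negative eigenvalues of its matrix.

(3, 0)

Congruent diagonalization of A (simultaneous row and column reduction) yields pivots 3, 1, 2/3.
Counting signs: 3 positive.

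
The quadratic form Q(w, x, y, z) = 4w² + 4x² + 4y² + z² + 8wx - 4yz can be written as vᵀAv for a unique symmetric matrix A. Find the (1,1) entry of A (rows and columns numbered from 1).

4

The coefficient of w² in Q is 4, and that is exactly A[1,1].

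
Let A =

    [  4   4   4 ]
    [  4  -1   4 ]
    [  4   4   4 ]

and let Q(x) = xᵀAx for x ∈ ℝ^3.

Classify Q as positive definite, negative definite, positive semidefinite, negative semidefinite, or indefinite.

Applying the same elementary operations to the rows and columns of A produces a congruent diagonal matrix with entries 4, -5, 0.
So there are 1 positive, 1 negative, 1 zero pivots.
Hence Q is indefinite.

indefinite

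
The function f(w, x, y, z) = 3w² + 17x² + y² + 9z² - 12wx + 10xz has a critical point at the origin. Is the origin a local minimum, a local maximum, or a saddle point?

The Hessian at the origin is H = [[6, -12, 0, 0], [-12, 34, 0, 10], [0, 0, 2, 0], [0, 10, 0, 18]].
Symmetric row and column elimination reduces H to a congruent diagonal form with pivots 6, 10, 2, 8.
Counting signs: 4 positive.
H is positive definite, so the origin is a strict local minimum.

local minimum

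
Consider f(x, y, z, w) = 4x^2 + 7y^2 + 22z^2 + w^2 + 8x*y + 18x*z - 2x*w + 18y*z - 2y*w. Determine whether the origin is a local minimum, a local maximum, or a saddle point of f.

The Hessian at the origin is H = [[8, 8, 18, -2], [8, 14, 18, -2], [18, 18, 44, 0], [-2, -2, 0, 2]].
An LDLᵀ factorisation of H has diagonal entries 8, 6, 7/2, -30/7.
Counting signs: 3 positive, 1 negative.
H is indefinite, so the origin is a saddle point.

saddle point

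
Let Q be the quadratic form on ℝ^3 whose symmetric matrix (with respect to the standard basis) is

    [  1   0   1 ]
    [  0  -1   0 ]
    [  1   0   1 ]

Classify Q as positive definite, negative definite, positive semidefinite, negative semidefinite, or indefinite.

Row-reducing A symmetrically gives the diagonal entries 1, -1, 0.
Counting signs: 1 positive, 1 negative, 1 zero.
Hence Q is indefinite.

indefinite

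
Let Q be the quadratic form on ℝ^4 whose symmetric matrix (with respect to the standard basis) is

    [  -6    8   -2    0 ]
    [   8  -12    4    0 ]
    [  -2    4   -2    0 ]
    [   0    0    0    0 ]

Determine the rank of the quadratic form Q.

2

Congruent diagonalization of A (simultaneous row and column reduction) yields pivots -6, -4/3, 0, 0.
Counting signs: 2 negative, 2 zero.
The rank is the number of nonzero pivots: 2.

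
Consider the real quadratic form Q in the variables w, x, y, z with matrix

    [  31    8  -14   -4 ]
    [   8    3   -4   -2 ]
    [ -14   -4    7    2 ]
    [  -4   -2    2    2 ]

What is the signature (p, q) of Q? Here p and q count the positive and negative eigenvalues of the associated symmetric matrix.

Symmetric row and column elimination reduces A to a congruent diagonal form with pivots 31, 29/31, 15/29, 2/5.
So there are 4 positive pivots.

(4, 0)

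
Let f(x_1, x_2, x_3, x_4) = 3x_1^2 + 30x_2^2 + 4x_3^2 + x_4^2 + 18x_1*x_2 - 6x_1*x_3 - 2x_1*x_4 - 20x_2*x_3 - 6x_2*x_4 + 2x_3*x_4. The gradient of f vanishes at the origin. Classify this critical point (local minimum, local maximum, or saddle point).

The Hessian at the origin is H = [[6, 18, -6, -2], [18, 60, -20, -6], [-6, -20, 8, 2], [-2, -6, 2, 2]].
Row-reducing H symmetrically gives the diagonal entries 6, 6, 4/3, 4/3.
That gives 4 positive pivots.
H is positive definite, so the origin is a strict local minimum.

local minimum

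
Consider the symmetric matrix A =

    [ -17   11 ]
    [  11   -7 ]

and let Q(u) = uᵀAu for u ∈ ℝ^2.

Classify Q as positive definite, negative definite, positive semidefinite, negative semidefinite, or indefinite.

indefinite

For the 2×2 matrix [[-17, 11], [11, -7]]: det = -17·-7 − (11)² = -2, trace = -24.
det < 0 so the eigenvalues have opposite signs; the form is indefinite.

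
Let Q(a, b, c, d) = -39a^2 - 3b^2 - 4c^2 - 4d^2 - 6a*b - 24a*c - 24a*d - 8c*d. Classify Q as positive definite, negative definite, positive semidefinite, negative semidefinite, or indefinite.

The symmetric matrix is A = [[-39, -3, -12, -12], [-3, -3, 0, 0], [-12, 0, -4, -4], [-12, 0, -4, -4]].
Row-reducing A symmetrically gives the diagonal entries -39, -36/13, 0, 0.
That gives 2 negative, 2 zero pivots.
Hence Q is negative semidefinite.

negative semidefinite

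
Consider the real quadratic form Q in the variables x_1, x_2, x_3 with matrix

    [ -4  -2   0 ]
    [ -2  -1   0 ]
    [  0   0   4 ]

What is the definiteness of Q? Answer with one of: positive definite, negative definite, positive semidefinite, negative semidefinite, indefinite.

Symmetric row and column elimination reduces A to a congruent diagonal form with pivots -4, 0, 4.
Counting signs: 1 positive, 1 negative, 1 zero.
Hence Q is indefinite.

indefinite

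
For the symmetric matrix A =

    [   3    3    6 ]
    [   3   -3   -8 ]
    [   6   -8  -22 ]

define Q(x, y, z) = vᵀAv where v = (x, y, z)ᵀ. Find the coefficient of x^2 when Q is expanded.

The coefficient of x^2 is the diagonal entry A[1,1] = 3.

3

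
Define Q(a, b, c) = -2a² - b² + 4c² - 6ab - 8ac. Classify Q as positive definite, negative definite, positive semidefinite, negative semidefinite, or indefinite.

Write A = [[-2, -3, -4], [-3, -1, 0], [-4, 0, 4]].
Row-reducing A symmetrically gives the diagonal entries -2, 7/2, 12/7.
That gives 2 positive, 1 negative pivots.
Hence Q is indefinite.

indefinite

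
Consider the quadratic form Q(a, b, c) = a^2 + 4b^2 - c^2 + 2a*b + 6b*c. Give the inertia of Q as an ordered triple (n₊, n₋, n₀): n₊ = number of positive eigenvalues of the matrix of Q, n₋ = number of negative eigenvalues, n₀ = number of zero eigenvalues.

Write A = [[1, 1, 0], [1, 4, 3], [0, 3, -1]].
An LDLᵀ factorisation of A has diagonal entries 1, 3, -4.
Counting signs: 2 positive, 1 negative.

(2, 1, 0)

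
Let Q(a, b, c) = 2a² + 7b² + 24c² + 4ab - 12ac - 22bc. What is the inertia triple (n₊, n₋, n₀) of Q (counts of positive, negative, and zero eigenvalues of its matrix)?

(3, 0, 0)

The associated matrix is A = [[2, 2, -6], [2, 7, -11], [-6, -11, 24]].
An LDLᵀ factorisation of A has diagonal entries 2, 5, 1.
So there are 3 positive pivots.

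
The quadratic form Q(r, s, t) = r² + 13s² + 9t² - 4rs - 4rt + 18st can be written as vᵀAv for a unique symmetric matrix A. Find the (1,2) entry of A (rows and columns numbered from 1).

-2

The coefficient of r·s in Q is -4. For a symmetric A this equals A[1,2] + A[2,1] = 2·A[1,2].
So A[1,2] = -4/2 = -2.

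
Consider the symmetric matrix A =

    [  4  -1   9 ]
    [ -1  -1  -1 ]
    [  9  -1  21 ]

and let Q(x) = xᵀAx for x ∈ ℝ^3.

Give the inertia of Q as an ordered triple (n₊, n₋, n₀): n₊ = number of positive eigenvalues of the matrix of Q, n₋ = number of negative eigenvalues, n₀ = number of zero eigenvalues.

(2, 1, 0)

Congruent diagonalization of A (simultaneous row and column reduction) yields pivots 4, -5/4, 2.
So there are 2 positive, 1 negative pivots.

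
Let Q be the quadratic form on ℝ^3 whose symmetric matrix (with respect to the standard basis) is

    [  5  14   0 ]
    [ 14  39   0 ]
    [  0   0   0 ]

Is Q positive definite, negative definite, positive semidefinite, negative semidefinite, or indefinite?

Row-reducing A symmetrically gives the diagonal entries 5, -1/5, 0.
Counting signs: 1 positive, 1 negative, 1 zero.
Hence Q is indefinite.

indefinite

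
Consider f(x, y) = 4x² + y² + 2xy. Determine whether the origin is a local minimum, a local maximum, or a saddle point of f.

The Hessian at the origin is H = [[8, 2], [2, 2]].
det H = 8·2 − (2)² = 12 > 0 and H[1,1] = 8 > 0, so H is positive definite.
Therefore the origin is a local minimum.

local minimum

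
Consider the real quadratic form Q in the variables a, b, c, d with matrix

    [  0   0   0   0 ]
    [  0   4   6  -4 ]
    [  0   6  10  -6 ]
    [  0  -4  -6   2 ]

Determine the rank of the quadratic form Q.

Symmetric row and column elimination reduces A to a congruent diagonal form with pivots 0, 4, 1, -2.
So there are 2 positive, 1 negative, 1 zero pivots.
The rank is the number of nonzero pivots: 3.

3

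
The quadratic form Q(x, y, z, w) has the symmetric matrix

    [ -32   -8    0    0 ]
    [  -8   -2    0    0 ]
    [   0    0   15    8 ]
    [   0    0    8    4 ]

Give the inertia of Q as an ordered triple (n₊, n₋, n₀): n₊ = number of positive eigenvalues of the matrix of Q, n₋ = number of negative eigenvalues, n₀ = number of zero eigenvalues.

Congruent diagonalization of A (simultaneous row and column reduction) yields pivots -32, 0, 15, -4/15.
So there are 1 positive, 2 negative, 1 zero pivots.

(1, 2, 1)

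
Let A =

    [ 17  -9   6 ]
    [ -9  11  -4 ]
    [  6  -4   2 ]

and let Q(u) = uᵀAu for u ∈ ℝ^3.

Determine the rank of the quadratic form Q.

3

Congruent diagonalization of A (simultaneous row and column reduction) yields pivots 17, 106/17, -12/53.
That gives 2 positive, 1 negative pivots.
The rank is the number of nonzero pivots: 3.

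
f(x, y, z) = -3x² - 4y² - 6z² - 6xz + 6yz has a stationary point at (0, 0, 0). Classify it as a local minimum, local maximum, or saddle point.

local maximum

The Hessian at the origin is H = [[-6, 0, -6], [0, -8, 6], [-6, 6, -12]].
Symmetric row and column elimination reduces H to a congruent diagonal form with pivots -6, -8, -3/2.
So there are 3 negative pivots.
H is negative definite, so the origin is a strict local maximum.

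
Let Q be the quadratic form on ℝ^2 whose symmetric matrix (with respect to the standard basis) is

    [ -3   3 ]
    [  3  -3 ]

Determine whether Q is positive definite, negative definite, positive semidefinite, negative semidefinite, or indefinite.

For the 2×2 matrix [[-3, 3], [3, -3]]: det = -3·-3 − (3)² = 0, trace = -6.
det = 0 so one eigenvalue is zero; the form is semidefinite with the sign of the trace.

negative semidefinite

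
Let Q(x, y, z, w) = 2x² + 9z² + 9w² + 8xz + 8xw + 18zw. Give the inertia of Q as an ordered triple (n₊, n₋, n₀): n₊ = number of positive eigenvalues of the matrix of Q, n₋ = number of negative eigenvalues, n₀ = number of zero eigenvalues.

Write A = [[2, 0, 4, 4], [0, 0, 0, 0], [4, 0, 9, 9], [4, 0, 9, 9]].
Congruent diagonalization of A (simultaneous row and column reduction) yields pivots 2, 0, 1, 0.
That gives 2 positive, 2 zero pivots.

(2, 0, 2)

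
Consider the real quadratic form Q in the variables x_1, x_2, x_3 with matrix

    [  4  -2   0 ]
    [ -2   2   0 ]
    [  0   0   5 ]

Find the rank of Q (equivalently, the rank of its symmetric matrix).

Row-reducing A symmetrically gives the diagonal entries 4, 1, 5.
That gives 3 positive pivots.
The rank is the number of nonzero pivots: 3.

3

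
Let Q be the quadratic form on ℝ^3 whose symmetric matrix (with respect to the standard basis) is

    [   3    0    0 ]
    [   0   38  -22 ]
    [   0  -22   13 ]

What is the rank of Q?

3

Symmetric row and column elimination reduces A to a congruent diagonal form with pivots 3, 38, 5/19.
Counting signs: 3 positive.
The rank is the number of nonzero pivots: 3.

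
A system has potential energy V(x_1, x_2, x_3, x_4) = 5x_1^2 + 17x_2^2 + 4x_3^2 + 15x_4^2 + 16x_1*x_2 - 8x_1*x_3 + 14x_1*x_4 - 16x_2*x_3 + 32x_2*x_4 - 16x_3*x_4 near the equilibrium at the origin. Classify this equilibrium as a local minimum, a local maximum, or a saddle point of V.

The Hessian at the origin is H = [[10, 16, -8, 14], [16, 34, -16, 32], [-8, -16, 8, -16], [14, 32, -16, 30]].
Applying the same elementary operations to the rows and columns of H produces a congruent diagonal matrix with entries 10, 42/5, 8/21, -4.
So there are 3 positive, 1 negative pivots.
H is indefinite, so the origin is a saddle point.

saddle point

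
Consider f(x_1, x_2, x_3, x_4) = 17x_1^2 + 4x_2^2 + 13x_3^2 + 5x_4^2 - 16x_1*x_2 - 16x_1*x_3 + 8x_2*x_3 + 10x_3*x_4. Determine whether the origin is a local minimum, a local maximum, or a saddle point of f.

local minimum

The Hessian at the origin is H = [[34, -16, -16, 0], [-16, 8, 8, 0], [-16, 8, 26, 10], [0, 0, 10, 10]].
Congruent diagonalization of H (simultaneous row and column reduction) yields pivots 34, 8/17, 18, 40/9.
Counting signs: 4 positive.
H is positive definite, so the origin is a strict local minimum.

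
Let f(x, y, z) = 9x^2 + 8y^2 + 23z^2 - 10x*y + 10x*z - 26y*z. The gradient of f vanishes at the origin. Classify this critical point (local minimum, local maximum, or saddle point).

local minimum

The Hessian at the origin is H = [[18, -10, 10], [-10, 16, -26], [10, -26, 46]].
An LDLᵀ factorisation of H has diagonal entries 18, 94/9, 20/47.
Counting signs: 3 positive.
H is positive definite, so the origin is a strict local minimum.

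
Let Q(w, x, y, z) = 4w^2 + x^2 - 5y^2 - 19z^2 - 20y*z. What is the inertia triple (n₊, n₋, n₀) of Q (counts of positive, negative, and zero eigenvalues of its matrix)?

(3, 1, 0)

Write A = [[4, 0, 0, 0], [0, 1, 0, 0], [0, 0, -5, -10], [0, 0, -10, -19]].
Row-reducing A symmetrically gives the diagonal entries 4, 1, -5, 1.
So there are 3 positive, 1 negative pivots.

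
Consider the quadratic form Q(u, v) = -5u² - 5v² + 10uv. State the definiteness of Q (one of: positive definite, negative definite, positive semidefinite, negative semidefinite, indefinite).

negative semidefinite

The symmetric matrix of Q is [[-5, 5], [5, -5]].
For the 2×2 matrix [[-5, 5], [5, -5]]: det = -5·-5 − (5)² = 0, trace = -10.
det = 0 so one eigenvalue is zero; the form is semidefinite with the sign of the trace.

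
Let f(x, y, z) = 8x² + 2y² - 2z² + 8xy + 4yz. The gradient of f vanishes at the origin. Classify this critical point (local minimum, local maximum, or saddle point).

saddle point

The Hessian at the origin is H = [[16, 8, 0], [8, 4, 4], [0, 4, -4]].
H is indefinite, so the origin is a saddle point.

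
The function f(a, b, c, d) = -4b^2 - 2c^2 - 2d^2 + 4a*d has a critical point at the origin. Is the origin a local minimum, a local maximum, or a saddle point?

saddle point

The Hessian at the origin is H = [[0, 0, 0, 4], [0, -8, 0, 0], [0, 0, -4, 0], [4, 0, 0, -4]].
H is indefinite, so the origin is a saddle point.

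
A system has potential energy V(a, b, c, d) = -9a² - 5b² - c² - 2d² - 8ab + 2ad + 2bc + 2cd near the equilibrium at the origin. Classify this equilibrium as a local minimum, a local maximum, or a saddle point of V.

The Hessian at the origin is H = [[-18, -8, 0, 2], [-8, -10, 2, 0], [0, 2, -2, 2], [2, 0, 2, -4]].
An LDLᵀ factorisation of H has diagonal entries -18, -58/9, -40/29, -3/2.
So there are 4 negative pivots.
H is negative definite, so the origin is a strict local maximum.

local maximum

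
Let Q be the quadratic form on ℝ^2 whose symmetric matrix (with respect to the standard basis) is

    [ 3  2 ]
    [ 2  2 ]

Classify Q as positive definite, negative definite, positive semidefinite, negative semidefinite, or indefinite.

positive definite

Leading principal minors: Δ_1 = 3, Δ_2 = 2.
All leading principal minors are positive, so by Sylvester's criterion Q is positive definite.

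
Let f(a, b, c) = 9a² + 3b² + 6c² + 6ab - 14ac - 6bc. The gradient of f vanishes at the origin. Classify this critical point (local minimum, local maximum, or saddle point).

The Hessian at the origin is H = [[18, 6, -14], [6, 6, -6], [-14, -6, 12]].
Applying the same elementary operations to the rows and columns of H produces a congruent diagonal matrix with entries 18, 4, 2/3.
So there are 3 positive pivots.
H is positive definite, so the origin is a strict local minimum.

local minimum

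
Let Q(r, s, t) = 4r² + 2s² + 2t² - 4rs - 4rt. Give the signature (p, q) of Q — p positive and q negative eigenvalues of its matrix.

(2, 0)

The symmetric matrix is A = [[4, -2, -2], [-2, 2, 0], [-2, 0, 2]].
Congruent diagonalization of A (simultaneous row and column reduction) yields pivots 4, 1, 0.
That gives 2 positive, 1 zero pivots.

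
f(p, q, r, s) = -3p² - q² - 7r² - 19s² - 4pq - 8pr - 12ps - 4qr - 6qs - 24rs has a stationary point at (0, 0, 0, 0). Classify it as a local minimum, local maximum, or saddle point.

saddle point

The Hessian at the origin is H = [[-6, -4, -8, -12], [-4, -2, -4, -6], [-8, -4, -14, -24], [-12, -6, -24, -38]].
Row-reducing H symmetrically gives the diagonal entries -6, 2/3, -6, 4.
So there are 2 positive, 2 negative pivots.
H is indefinite, so the origin is a saddle point.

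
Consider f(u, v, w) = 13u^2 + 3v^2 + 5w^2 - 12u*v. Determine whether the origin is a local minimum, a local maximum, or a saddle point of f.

local minimum

The Hessian at the origin is H = [[26, -12, 0], [-12, 6, 0], [0, 0, 10]].
Congruent diagonalization of H (simultaneous row and column reduction) yields pivots 26, 6/13, 10.
That gives 3 positive pivots.
H is positive definite, so the origin is a strict local minimum.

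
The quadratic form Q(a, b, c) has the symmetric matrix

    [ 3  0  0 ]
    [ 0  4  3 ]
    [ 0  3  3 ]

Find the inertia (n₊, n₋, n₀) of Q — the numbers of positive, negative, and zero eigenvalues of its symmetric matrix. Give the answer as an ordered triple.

Row-reducing A symmetrically gives the diagonal entries 3, 4, 3/4.
Counting signs: 3 positive.

(3, 0, 0)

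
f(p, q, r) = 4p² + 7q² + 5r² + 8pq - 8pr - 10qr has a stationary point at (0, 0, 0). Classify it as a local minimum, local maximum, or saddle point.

The Hessian at the origin is H = [[8, 8, -8], [8, 14, -10], [-8, -10, 10]].
Applying the same elementary operations to the rows and columns of H produces a congruent diagonal matrix with entries 8, 6, 4/3.
So there are 3 positive pivots.
H is positive definite, so the origin is a strict local minimum.

local minimum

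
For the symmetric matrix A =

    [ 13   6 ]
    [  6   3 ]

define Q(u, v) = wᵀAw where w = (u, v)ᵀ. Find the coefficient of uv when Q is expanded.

The coefficient of uv is A[1,2] + A[2,1] = 2·6 = 12.

12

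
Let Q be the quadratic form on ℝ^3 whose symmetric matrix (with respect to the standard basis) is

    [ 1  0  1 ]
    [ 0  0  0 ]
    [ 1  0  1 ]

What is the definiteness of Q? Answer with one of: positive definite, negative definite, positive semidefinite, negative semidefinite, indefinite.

Applying the same elementary operations to the rows and columns of A produces a congruent diagonal matrix with entries 1, 0, 0.
So there are 1 positive, 2 zero pivots.
Hence Q is positive semidefinite.

positive semidefinite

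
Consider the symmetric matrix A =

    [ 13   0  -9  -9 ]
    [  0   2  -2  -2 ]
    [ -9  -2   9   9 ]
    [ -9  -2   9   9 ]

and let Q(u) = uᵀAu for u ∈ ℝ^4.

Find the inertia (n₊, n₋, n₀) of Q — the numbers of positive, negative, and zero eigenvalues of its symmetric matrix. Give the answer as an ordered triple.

Applying the same elementary operations to the rows and columns of A produces a congruent diagonal matrix with entries 13, 2, 10/13, 0.
So there are 3 positive, 1 zero pivots.

(3, 0, 1)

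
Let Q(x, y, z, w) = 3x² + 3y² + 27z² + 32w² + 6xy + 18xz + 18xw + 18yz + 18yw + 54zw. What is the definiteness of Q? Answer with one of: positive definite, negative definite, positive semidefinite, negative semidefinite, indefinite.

positive semidefinite

The symmetric matrix is A = [[3, 3, 9, 9], [3, 3, 9, 9], [9, 9, 27, 27], [9, 9, 27, 32]].
Symmetric row and column elimination reduces A to a congruent diagonal form with pivots 3, 0, 0, 5.
Counting signs: 2 positive, 2 zero.
Hence Q is positive semidefinite.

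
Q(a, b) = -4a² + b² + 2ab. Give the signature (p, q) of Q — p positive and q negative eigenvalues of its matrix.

(1, 1)

The symmetric matrix is A = [[-4, 1], [1, 1]].
Row-reducing A symmetrically gives the diagonal entries -4, 5/4.
Counting signs: 1 positive, 1 negative.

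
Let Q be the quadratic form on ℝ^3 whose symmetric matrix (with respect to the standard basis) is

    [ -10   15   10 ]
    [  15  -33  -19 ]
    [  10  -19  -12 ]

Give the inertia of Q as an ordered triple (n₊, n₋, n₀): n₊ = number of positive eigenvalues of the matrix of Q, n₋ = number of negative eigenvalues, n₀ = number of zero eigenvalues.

(0, 3, 0)

Congruent diagonalization of A (simultaneous row and column reduction) yields pivots -10, -21/2, -10/21.
Counting signs: 3 negative.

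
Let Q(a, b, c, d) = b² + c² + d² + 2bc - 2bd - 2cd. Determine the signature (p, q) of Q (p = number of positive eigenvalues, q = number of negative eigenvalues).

Write A = [[0, 0, 0, 0], [0, 1, 1, -1], [0, 1, 1, -1], [0, -1, -1, 1]].
Applying the same elementary operations to the rows and columns of A produces a congruent diagonal matrix with entries 0, 1, 0, 0.
So there are 1 positive, 3 zero pivots.

(1, 0)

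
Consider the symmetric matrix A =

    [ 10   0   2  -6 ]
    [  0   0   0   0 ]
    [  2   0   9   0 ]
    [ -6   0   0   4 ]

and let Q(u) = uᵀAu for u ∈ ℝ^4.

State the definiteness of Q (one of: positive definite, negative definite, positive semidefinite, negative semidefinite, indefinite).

positive semidefinite

Congruent diagonalization of A (simultaneous row and column reduction) yields pivots 10, 0, 43/5, 10/43.
That gives 3 positive, 1 zero pivots.
Hence Q is positive semidefinite.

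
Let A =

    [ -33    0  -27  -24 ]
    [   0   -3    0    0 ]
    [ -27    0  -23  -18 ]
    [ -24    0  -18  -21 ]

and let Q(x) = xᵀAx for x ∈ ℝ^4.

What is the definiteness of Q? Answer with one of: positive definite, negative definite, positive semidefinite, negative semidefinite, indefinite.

negative definite

Row-reducing A symmetrically gives the diagonal entries -33, -3, -10/11, -3/5.
That gives 4 negative pivots.
Hence Q is negative definite.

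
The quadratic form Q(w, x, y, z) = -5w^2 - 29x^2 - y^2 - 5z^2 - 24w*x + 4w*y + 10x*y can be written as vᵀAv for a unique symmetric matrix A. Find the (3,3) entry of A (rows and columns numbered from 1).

-1

The coefficient of y^2 in Q is -1, and that is exactly A[3,3].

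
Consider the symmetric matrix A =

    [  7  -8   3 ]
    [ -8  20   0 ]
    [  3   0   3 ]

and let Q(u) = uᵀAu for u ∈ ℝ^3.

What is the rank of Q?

Applying the same elementary operations to the rows and columns of A produces a congruent diagonal matrix with entries 7, 76/7, 12/19.
Counting signs: 3 positive.
The rank is the number of nonzero pivots: 3.

3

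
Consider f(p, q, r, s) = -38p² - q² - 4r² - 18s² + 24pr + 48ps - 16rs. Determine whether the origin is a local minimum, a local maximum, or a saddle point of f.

The Hessian at the origin is H = [[-76, 0, 24, 48], [0, -2, 0, 0], [24, 0, -8, -16], [48, 0, -16, -36]].
Applying the same elementary operations to the rows and columns of H produces a congruent diagonal matrix with entries -76, -2, -8/19, -4.
That gives 4 negative pivots.
H is negative definite, so the origin is a strict local maximum.

local maximum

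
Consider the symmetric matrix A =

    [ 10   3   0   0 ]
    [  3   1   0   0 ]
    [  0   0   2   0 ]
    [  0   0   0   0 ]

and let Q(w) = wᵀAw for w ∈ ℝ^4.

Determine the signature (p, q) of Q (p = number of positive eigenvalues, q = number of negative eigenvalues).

(3, 0)

Applying the same elementary operations to the rows and columns of A produces a congruent diagonal matrix with entries 10, 1/10, 2, 0.
So there are 3 positive, 1 zero pivots.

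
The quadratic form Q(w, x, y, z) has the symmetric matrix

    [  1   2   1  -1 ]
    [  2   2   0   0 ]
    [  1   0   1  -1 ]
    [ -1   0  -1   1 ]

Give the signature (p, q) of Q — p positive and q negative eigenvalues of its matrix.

(2, 1)

Applying the same elementary operations to the rows and columns of A produces a congruent diagonal matrix with entries 1, -2, 2, 0.
Counting signs: 2 positive, 1 negative, 1 zero.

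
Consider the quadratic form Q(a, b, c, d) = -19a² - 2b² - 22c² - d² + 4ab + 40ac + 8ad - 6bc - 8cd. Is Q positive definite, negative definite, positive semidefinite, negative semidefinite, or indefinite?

negative definite

The symmetric matrix of Q is A = [[-19, 2, 20, 4], [2, -2, -3, 0], [20, -3, -22, -4], [4, 0, -4, -1]].
Leading principal minors: Δ_1 = -19, Δ_2 = 34, Δ_3 = -17, Δ_4 = 1.
The signs alternate starting with Δ_1 < 0, so by Sylvester's criterion Q is negative definite.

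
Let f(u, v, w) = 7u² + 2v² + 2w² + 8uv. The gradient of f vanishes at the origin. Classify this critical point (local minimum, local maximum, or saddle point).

saddle point

The Hessian at the origin is H = [[14, 8, 0], [8, 4, 0], [0, 0, 4]].
Applying the same elementary operations to the rows and columns of H produces a congruent diagonal matrix with entries 14, -4/7, 4.
That gives 2 positive, 1 negative pivots.
H is indefinite, so the origin is a saddle point.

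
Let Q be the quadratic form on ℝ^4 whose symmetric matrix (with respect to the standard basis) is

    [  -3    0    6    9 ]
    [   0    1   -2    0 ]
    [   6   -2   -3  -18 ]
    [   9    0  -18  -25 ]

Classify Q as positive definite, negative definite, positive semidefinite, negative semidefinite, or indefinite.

indefinite

Applying the same elementary operations to the rows and columns of A produces a congruent diagonal matrix with entries -3, 1, 5, 2.
Counting signs: 3 positive, 1 negative.
Hence Q is indefinite.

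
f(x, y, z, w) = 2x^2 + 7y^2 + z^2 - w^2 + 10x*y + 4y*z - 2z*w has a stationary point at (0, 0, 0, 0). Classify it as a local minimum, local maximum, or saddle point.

The Hessian at the origin is H = [[4, 10, 0, 0], [10, 14, 4, 0], [0, 4, 2, -2], [0, 0, -2, -2]].
An LDLᵀ factorisation of H has diagonal entries 4, -11, 38/11, -60/19.
Counting signs: 2 positive, 2 negative.
H is indefinite, so the origin is a saddle point.

saddle point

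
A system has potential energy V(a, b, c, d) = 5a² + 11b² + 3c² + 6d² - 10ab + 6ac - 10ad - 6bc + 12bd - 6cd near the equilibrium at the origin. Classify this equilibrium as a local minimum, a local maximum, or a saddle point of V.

The Hessian at the origin is H = [[10, -10, 6, -10], [-10, 22, -6, 12], [6, -6, 6, -6], [-10, 12, -6, 12]].
Row-reducing H symmetrically gives the diagonal entries 10, 12, 12/5, 5/3.
Counting signs: 4 positive.
H is positive definite, so the origin is a strict local minimum.

local minimum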